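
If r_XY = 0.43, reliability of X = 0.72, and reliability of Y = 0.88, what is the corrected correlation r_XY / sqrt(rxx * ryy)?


r_corrected = rxy / sqrt(rxx * ryy)
= 0.43 / sqrt(0.72 * 0.88)
= 0.43 / sqrt(0.6336)
= 0.43 / 0.79599
r_corrected = 0.5402

0.5402


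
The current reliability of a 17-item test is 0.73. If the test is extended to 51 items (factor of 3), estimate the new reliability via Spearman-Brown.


r_new = (n * rxx) / (1 + (n-1) * rxx)
r_new = (3 * 0.73) / (1 + 2 * 0.73)
r_new = 2.19 / 2.46
r_new = 0.8902

0.8902


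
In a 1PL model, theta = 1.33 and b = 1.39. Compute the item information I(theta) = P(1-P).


P = 1/(1+exp(-(1.33-1.39))) = 0.485
I = P*(1-P) = 0.485 * 0.515
I = 0.2498

0.2498


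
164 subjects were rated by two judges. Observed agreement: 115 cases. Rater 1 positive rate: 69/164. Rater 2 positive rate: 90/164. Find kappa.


P_o = 115/164 = 0.70122
P_e = (69*90 + 95*74) / 26896 = 0.492267
kappa = (P_o - P_e) / (1 - P_e)
kappa = (0.70122 - 0.492267) / (1 - 0.492267)
kappa = 0.4115

0.4115


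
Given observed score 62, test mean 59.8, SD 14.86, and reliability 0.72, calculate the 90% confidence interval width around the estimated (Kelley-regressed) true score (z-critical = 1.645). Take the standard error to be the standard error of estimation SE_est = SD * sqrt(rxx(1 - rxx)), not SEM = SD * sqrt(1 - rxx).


True score estimate = 0.72*62 + 0.28*59.8 = 61.384
SE_est = SD * sqrt(rxx * (1 - rxx)) = 14.86 * sqrt(0.72 * 0.28) = 14.86 * sqrt(0.2016) = 6.672123
CI = T_est +/- z * SE_est, so width = 2 * z * SE_est = 2 * 1.645 * 6.672123
Width = 21.9513

21.9513


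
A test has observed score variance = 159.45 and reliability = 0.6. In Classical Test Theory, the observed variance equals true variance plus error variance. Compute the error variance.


var_true = rxx * var_obs = 0.6 * 159.45 = 95.67
var_error = var_obs - var_true
var_error = 159.45 - 95.67
var_error = 63.78

63.78


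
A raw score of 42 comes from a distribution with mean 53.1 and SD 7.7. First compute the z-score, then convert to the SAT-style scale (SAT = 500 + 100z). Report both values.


z = (X - mean) / SD = (42 - 53.1) / 7.7
z = -11.1 / 7.7
z = -1.4416
SAT-scale = SAT = 500 + 100z
Carry z at full precision (z = -11.1 / 7.7) into the conversion:
SAT-scale = 500 + 100 * (-11.1 / 7.7) = 500 + -1110 / 7.7
SAT-scale = 500 + -144.1558
SAT-scale = 355.8442

355.8442


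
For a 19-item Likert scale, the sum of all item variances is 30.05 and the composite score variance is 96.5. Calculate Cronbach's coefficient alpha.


alpha = (k/(k-1)) * (1 - sum(si^2)/s_total^2)
= (19/18) * (1 - 30.05/96.5)
alpha = 0.7269

0.7269


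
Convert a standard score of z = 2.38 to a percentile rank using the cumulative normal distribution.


CDF(z) = 0.5 * (1 + erf(z/sqrt(2)))
erf(1.6829) = 0.9827
CDF = 0.9913
Percentile rank = 0.9913 * 100 = 99.13

99.13


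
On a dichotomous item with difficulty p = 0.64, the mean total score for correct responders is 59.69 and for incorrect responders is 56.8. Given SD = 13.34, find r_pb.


q = 1 - p = 0.36
rpb = ((M1 - M0) / SD) * sqrt(p * q)
rpb = ((59.69 - 56.8) / 13.34) * sqrt(0.64 * 0.36)
rpb = 0.104

0.104


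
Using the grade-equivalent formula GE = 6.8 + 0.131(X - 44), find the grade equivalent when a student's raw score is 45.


raw - median = 45 - 44 = 1
slope * diff = 0.131 * 1 = 0.131
GE = 6.8 + 0.131
GE = 6.931

6.931


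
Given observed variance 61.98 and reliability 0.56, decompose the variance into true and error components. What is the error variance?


var_true = rxx * var_obs = 0.56 * 61.98 = 34.7088
var_error = var_obs - var_true
var_error = 61.98 - 34.7088
var_error = 27.2712

27.2712


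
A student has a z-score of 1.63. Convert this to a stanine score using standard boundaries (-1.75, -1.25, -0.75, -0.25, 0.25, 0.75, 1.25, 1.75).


Stanine boundaries: [-1.75, -1.25, -0.75, -0.25, 0.25, 0.75, 1.25, 1.75]
z = 1.63
Check each boundary:
  z >= -1.75 -> could be stanine 2
  z >= -1.25 -> could be stanine 3
  z >= -0.75 -> could be stanine 4
  z >= -0.25 -> could be stanine 5
  z >= 0.25 -> could be stanine 6
  z >= 0.75 -> could be stanine 7
  z >= 1.25 -> could be stanine 8
  z < 1.75
Highest qualifying boundary gives stanine = 8

8


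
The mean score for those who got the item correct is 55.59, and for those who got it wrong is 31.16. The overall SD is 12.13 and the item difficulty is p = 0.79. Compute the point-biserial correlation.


q = 1 - p = 0.21
rpb = ((M1 - M0) / SD) * sqrt(p * q)
rpb = ((55.59 - 31.16) / 12.13) * sqrt(0.79 * 0.21)
rpb = 0.8203

0.8203


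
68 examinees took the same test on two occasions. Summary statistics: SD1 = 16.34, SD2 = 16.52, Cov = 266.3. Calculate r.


r = cov(X,Y) / (SD_X * SD_Y)
r = 266.3 / (16.34 * 16.52)
r = 266.3 / 269.9368
r = 0.9865

0.9865


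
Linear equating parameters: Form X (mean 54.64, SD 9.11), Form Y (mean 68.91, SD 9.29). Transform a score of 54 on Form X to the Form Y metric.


slope = SD_Y / SD_X = 9.29 / 9.11 ~ 1.0198
intercept = mean_Y - slope * mean_X = 68.91 - (9.29 / 9.11) * 54.64 ~ 13.1904
Y = slope * X + intercept. To avoid rounding drift from the rounded slope/intercept, evaluate the equivalent form Y = mean_Y + SD_Y * (X - mean_X) / SD_X at full precision:
Y = 68.91 + 9.29 * (54 - 54.64) / 9.11
Y = 68.91 - 9.29 * 0.64 / 9.11
Y = 68.91 - 5.9456 / 9.11
Y = 68.91 - 0.6526
Y = 68.2574

68.2574


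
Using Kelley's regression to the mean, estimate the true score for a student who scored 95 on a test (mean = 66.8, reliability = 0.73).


T_est = rxx * X + (1 - rxx) * mean
T_est = 0.73 * 95 + 0.27 * 66.8
T_est = 69.35 + 18.036
T_est = 87.386

87.386


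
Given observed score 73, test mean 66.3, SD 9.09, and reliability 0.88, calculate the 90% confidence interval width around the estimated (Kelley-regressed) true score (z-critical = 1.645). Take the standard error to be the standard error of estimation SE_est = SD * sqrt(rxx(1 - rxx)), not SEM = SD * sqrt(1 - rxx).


True score estimate = 0.88*73 + 0.12*66.3 = 72.196
SE_est = SD * sqrt(rxx * (1 - rxx)) = 9.09 * sqrt(0.88 * 0.12) = 9.09 * sqrt(0.1056) = 2.9539
CI = T_est +/- z * SE_est, so width = 2 * z * SE_est = 2 * 1.645 * 2.9539
Width = 9.7183

9.7183


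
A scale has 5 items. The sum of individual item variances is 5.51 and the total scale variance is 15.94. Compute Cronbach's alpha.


alpha = (k/(k-1)) * (1 - sum(si^2)/s_total^2)
= (5/4) * (1 - 5.51/15.94)
alpha = 0.8179

0.8179


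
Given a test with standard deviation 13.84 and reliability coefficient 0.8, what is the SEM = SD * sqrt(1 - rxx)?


SEM = SD * sqrt(1 - rxx)
SEM = 13.84 * sqrt(1 - 0.8)
SEM = 13.84 * sqrt(0.2) = 13.84 * 0.447214
SEM = 6.1894

6.1894


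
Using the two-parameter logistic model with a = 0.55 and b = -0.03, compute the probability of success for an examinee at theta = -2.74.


a*(theta - b) = 0.55 * (-2.74 - -0.03) = -1.4905
exp(--1.4905) = 4.4393
P = 1 / (1 + 4.4393)
P = 0.1838

0.1838


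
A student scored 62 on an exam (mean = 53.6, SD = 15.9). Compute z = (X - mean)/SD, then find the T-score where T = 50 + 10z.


z = (X - mean) / SD = (62 - 53.6) / 15.9
z = 8.4 / 15.9
z = 0.5283
T-score = T = 50 + 10z
Carry z at full precision (z = 8.4 / 15.9) into the conversion:
T-score = 50 + 10 * (8.4 / 15.9) = 50 + 84 / 15.9
T-score = 50 + 5.283
T-score = 55.283

55.283


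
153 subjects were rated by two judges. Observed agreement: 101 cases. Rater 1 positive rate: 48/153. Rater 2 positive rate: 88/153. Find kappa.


P_o = 101/153 = 0.660131
P_e = (48*88 + 105*65) / 23409 = 0.471998
kappa = (P_o - P_e) / (1 - P_e)
kappa = (0.660131 - 0.471998) / (1 - 0.471998)
kappa = 0.3563

0.3563


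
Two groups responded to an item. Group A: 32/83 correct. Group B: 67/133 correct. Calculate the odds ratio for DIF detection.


Odds_A = 32/51 = 0.6275
Odds_B = 67/66 = 1.0152
OR = Odds_A / Odds_B = 0.6275 / 1.0152
Exactly, OR = (32 * 66) / (51 * 67) = 2112 / 3417
OR = 0.6181

0.6181


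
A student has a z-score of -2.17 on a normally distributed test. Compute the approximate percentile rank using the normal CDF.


CDF(z) = 0.5 * (1 + erf(z/sqrt(2)))
erf(-1.5344) = -0.97
CDF = 0.015
Percentile rank = 0.015 * 100 = 1.5

1.5


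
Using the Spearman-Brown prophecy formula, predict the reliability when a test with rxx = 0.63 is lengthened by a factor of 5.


r_new = (n * rxx) / (1 + (n-1) * rxx)
r_new = (5 * 0.63) / (1 + 4 * 0.63)
r_new = 3.15 / 3.52
r_new = 0.8949

0.8949


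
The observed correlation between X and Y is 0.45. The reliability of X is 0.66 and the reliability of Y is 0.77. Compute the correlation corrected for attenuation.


r_corrected = rxy / sqrt(rxx * ryy)
= 0.45 / sqrt(0.66 * 0.77)
= 0.45 / sqrt(0.5082)
= 0.45 / 0.712881
r_corrected = 0.6312

0.6312


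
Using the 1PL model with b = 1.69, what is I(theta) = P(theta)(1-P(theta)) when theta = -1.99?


P = 1/(1+exp(-(-1.99-1.69))) = 0.0246
I = P*(1-P) = 0.0246 * 0.9754
I = 0.024

0.024


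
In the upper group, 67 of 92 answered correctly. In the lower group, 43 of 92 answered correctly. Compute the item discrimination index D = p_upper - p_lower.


p_upper = 67/92 = 0.7283
p_lower = 43/92 = 0.4674
D = 0.7283 - 0.4674 = 0.2609

0.2609


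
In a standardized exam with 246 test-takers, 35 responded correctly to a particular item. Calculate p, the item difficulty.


Item difficulty p = number correct / total examinees
p = 35 / 246
p = 0.1423

0.1423


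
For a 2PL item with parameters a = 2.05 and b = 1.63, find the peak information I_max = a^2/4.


For 2PL, max info at theta = b = 1.63
I_max = a^2 / 4 = 2.05^2 / 4
= 4.2025 / 4
I_max = 1.0506

1.0506


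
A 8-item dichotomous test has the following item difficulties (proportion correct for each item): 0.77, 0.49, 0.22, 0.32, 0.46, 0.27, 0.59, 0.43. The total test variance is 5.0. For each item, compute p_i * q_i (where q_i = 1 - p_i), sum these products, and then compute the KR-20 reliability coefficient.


For each item, compute p_i * q_i:
  Item 1: 0.77 * 0.23 = 0.1771
  Item 2: 0.49 * 0.51 = 0.2499
  Item 3: 0.22 * 0.78 = 0.1716
  Item 4: 0.32 * 0.68 = 0.2176
  Item 5: 0.46 * 0.54 = 0.2484
  Item 6: 0.27 * 0.73 = 0.1971
  Item 7: 0.59 * 0.41 = 0.2419
  Item 8: 0.43 * 0.57 = 0.2451
Sum(p_i * q_i) = 0.1771 + 0.2499 + 0.1716 + 0.2176 + 0.2484 + 0.1971 + 0.2419 + 0.2451 = 1.7487
KR-20 = (k/(k-1)) * (1 - Sum(p_i*q_i) / Var_total)
= (8/7) * (1 - 1.7487/5.0)
= 1.1429 * 0.6503
KR-20 = 0.7432

0.7432


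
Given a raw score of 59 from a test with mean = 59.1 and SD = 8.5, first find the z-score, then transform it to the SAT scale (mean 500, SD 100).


z = (X - mean) / SD = (59 - 59.1) / 8.5
z = -0.1 / 8.5
z = -0.0118
SAT-scale = SAT = 500 + 100z
Carry z at full precision (z = -0.1 / 8.5) into the conversion:
SAT-scale = 500 + 100 * (-0.1 / 8.5) = 500 + -10 / 8.5
SAT-scale = 500 + -1.1765
SAT-scale = 498.8235

498.8235


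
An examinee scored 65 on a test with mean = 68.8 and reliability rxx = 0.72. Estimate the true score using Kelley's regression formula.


T_est = rxx * X + (1 - rxx) * mean
T_est = 0.72 * 65 + 0.28 * 68.8
T_est = 46.8 + 19.264
T_est = 66.064

66.064


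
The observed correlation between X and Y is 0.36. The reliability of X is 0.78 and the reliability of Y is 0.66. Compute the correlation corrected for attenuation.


r_corrected = rxy / sqrt(rxx * ryy)
= 0.36 / sqrt(0.78 * 0.66)
= 0.36 / sqrt(0.5148)
= 0.36 / 0.717496
r_corrected = 0.5017

0.5017


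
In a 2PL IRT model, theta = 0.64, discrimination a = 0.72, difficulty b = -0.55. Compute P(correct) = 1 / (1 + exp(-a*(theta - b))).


a*(theta - b) = 0.72 * (0.64 - -0.55) = 0.8568
exp(-0.8568) = 0.4245
P = 1 / (1 + 0.4245)
P = 0.702

0.702


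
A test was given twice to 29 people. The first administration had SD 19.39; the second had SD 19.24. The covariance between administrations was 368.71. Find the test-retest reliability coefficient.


r = cov(X,Y) / (SD_X * SD_Y)
r = 368.71 / (19.39 * 19.24)
r = 368.71 / 373.0636
r = 0.9883

0.9883


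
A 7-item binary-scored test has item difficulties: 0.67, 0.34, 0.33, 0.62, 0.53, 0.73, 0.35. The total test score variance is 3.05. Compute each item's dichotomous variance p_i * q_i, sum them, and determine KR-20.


For each item, compute p_i * q_i:
  Item 1: 0.67 * 0.33 = 0.2211
  Item 2: 0.34 * 0.66 = 0.2244
  Item 3: 0.33 * 0.67 = 0.2211
  Item 4: 0.62 * 0.38 = 0.2356
  Item 5: 0.53 * 0.47 = 0.2491
  Item 6: 0.73 * 0.27 = 0.1971
  Item 7: 0.35 * 0.65 = 0.2275
Sum(p_i * q_i) = 0.2211 + 0.2244 + 0.2211 + 0.2356 + 0.2491 + 0.1971 + 0.2275 = 1.5759
KR-20 = (k/(k-1)) * (1 - Sum(p_i*q_i) / Var_total)
= (7/6) * (1 - 1.5759/3.05)
= 1.1667 * 0.4833
KR-20 = 0.5639

0.5639


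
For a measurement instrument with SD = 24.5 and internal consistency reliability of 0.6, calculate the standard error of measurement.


SEM = SD * sqrt(1 - rxx)
SEM = 24.5 * sqrt(1 - 0.6)
SEM = 24.5 * sqrt(0.4) = 24.5 * 0.632456
SEM = 15.4952

15.4952


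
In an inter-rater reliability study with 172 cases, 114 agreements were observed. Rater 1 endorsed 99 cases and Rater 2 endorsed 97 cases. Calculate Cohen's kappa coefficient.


P_o = 114/172 = 0.662791
P_e = (99*97 + 73*75) / 29584 = 0.509667
kappa = (P_o - P_e) / (1 - P_e)
kappa = (0.662791 - 0.509667) / (1 - 0.509667)
kappa = 0.3123

0.3123


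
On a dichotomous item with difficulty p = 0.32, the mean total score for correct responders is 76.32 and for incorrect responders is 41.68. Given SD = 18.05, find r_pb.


q = 1 - p = 0.68
rpb = ((M1 - M0) / SD) * sqrt(p * q)
rpb = ((76.32 - 41.68) / 18.05) * sqrt(0.32 * 0.68)
rpb = 0.8952

0.8952


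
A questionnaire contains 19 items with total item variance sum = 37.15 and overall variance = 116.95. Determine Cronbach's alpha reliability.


alpha = (k/(k-1)) * (1 - sum(si^2)/s_total^2)
= (19/18) * (1 - 37.15/116.95)
alpha = 0.7203

0.7203


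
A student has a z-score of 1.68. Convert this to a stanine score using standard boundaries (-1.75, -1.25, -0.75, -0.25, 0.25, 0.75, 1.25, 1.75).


Stanine boundaries: [-1.75, -1.25, -0.75, -0.25, 0.25, 0.75, 1.25, 1.75]
z = 1.68
Check each boundary:
  z >= -1.75 -> could be stanine 2
  z >= -1.25 -> could be stanine 3
  z >= -0.75 -> could be stanine 4
  z >= -0.25 -> could be stanine 5
  z >= 0.25 -> could be stanine 6
  z >= 0.75 -> could be stanine 7
  z >= 1.25 -> could be stanine 8
  z < 1.75
Highest qualifying boundary gives stanine = 8

8


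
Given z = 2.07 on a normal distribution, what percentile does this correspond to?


CDF(z) = 0.5 * (1 + erf(z/sqrt(2)))
erf(1.4637) = 0.9615
CDF = 0.9808
Percentile rank = 0.9808 * 100 = 98.08

98.08


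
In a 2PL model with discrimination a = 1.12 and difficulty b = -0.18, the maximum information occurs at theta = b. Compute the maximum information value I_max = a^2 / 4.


For 2PL, max info at theta = b = -0.18
I_max = a^2 / 4 = 1.12^2 / 4
= 1.2544 / 4
I_max = 0.3136

0.3136


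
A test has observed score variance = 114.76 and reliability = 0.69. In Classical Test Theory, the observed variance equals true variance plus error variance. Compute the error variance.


var_true = rxx * var_obs = 0.69 * 114.76 = 79.1844
var_error = var_obs - var_true
var_error = 114.76 - 79.1844
var_error = 35.5756

35.5756


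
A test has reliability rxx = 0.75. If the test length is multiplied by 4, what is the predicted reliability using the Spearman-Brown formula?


r_new = (n * rxx) / (1 + (n-1) * rxx)
r_new = (4 * 0.75) / (1 + 3 * 0.75)
r_new = 3.0 / 3.25
r_new = 0.9231

0.9231


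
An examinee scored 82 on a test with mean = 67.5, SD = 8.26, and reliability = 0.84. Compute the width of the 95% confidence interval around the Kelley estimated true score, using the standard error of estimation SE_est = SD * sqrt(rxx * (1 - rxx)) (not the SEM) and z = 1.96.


True score estimate = 0.84*82 + 0.16*67.5 = 79.68
SE_est = SD * sqrt(rxx * (1 - rxx)) = 8.26 * sqrt(0.84 * 0.16) = 8.26 * sqrt(0.1344) = 3.028166
CI = T_est +/- z * SE_est, so width = 2 * z * SE_est = 2 * 1.96 * 3.028166
Width = 11.8704

11.8704


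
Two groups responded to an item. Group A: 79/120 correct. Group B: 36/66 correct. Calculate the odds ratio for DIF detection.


Odds_A = 79/41 = 1.9268
Odds_B = 36/30 = 1.2
OR = Odds_A / Odds_B = 1.9268 / 1.2
Exactly, OR = (79 * 30) / (41 * 36) = 2370 / 1476
OR = 1.6057

1.6057


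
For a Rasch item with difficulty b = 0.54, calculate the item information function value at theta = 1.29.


P = 1/(1+exp(-(1.29-0.54))) = 0.6792
I = P*(1-P) = 0.6792 * 0.3208
I = 0.2179

0.2179


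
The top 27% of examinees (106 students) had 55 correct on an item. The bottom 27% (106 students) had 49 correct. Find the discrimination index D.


p_upper = 55/106 = 0.5189
p_lower = 49/106 = 0.4623
D = 0.5189 - 0.4623 = 0.0566

0.0566


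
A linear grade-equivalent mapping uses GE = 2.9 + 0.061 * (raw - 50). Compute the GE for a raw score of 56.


raw - median = 56 - 50 = 6
slope * diff = 0.061 * 6 = 0.366
GE = 2.9 + 0.366
GE = 3.266

3.266


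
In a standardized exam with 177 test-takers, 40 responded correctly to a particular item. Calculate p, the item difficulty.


Item difficulty p = number correct / total examinees
p = 40 / 177
p = 0.226

0.226


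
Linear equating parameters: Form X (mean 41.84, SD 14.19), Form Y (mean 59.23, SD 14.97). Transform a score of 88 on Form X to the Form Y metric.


slope = SD_Y / SD_X = 14.97 / 14.19 ~ 1.055
intercept = mean_Y - slope * mean_X = 59.23 - (14.97 / 14.19) * 41.84 ~ 15.0901
Y = slope * X + intercept. To avoid rounding drift from the rounded slope/intercept, evaluate the equivalent form Y = mean_Y + SD_Y * (X - mean_X) / SD_X at full precision:
Y = 59.23 + 14.97 * (88 - 41.84) / 14.19
Y = 59.23 + 14.97 * 46.16 / 14.19
Y = 59.23 + 691.0152 / 14.19
Y = 59.23 + 48.6973
Y = 107.9273

107.9273


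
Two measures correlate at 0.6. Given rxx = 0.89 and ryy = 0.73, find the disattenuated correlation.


r_corrected = rxy / sqrt(rxx * ryy)
= 0.6 / sqrt(0.89 * 0.73)
= 0.6 / sqrt(0.6497)
= 0.6 / 0.80604
r_corrected = 0.7444

0.7444


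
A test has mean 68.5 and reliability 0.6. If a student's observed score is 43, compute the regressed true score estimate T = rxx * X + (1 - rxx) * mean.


T_est = rxx * X + (1 - rxx) * mean
T_est = 0.6 * 43 + 0.4 * 68.5
T_est = 25.8 + 27.4
T_est = 53.2

53.2


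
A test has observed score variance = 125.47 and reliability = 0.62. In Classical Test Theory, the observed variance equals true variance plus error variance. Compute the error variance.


var_true = rxx * var_obs = 0.62 * 125.47 = 77.7914
var_error = var_obs - var_true
var_error = 125.47 - 77.7914
var_error = 47.6786

47.6786


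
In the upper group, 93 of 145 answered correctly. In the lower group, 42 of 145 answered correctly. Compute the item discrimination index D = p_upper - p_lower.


p_upper = 93/145 = 0.6414
p_lower = 42/145 = 0.2897
D = 0.6414 - 0.2897 = 0.3517

0.3517


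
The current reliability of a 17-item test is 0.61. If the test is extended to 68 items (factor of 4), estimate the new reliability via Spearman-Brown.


r_new = (n * rxx) / (1 + (n-1) * rxx)
r_new = (4 * 0.61) / (1 + 3 * 0.61)
r_new = 2.44 / 2.83
r_new = 0.8622

0.8622


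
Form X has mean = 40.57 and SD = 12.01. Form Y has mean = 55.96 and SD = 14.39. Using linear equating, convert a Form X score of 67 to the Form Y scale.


slope = SD_Y / SD_X = 14.39 / 12.01 ~ 1.1982
intercept = mean_Y - slope * mean_X = 55.96 - (14.39 / 12.01) * 40.57 ~ 7.3503
Y = slope * X + intercept. To avoid rounding drift from the rounded slope/intercept, evaluate the equivalent form Y = mean_Y + SD_Y * (X - mean_X) / SD_X at full precision:
Y = 55.96 + 14.39 * (67 - 40.57) / 12.01
Y = 55.96 + 14.39 * 26.43 / 12.01
Y = 55.96 + 380.3277 / 12.01
Y = 55.96 + 31.6676
Y = 87.6276

87.6276


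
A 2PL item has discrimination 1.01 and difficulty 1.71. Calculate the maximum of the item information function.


For 2PL, max info at theta = b = 1.71
I_max = a^2 / 4 = 1.01^2 / 4
= 1.0201 / 4
I_max = 0.255

0.255


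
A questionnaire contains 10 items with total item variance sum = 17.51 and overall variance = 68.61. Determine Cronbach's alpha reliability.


alpha = (k/(k-1)) * (1 - sum(si^2)/s_total^2)
= (10/9) * (1 - 17.51/68.61)
alpha = 0.8275

0.8275


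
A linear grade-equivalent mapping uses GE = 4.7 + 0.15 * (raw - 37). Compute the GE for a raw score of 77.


raw - median = 77 - 37 = 40
slope * diff = 0.15 * 40 = 6.0
GE = 4.7 + 6.0
GE = 10.7

10.7


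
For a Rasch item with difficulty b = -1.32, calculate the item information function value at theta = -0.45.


P = 1/(1+exp(-(-0.45--1.32))) = 0.7047
I = P*(1-P) = 0.7047 * 0.2953
I = 0.2081

0.2081


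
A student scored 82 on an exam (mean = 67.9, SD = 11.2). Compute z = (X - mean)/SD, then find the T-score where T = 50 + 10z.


z = (X - mean) / SD = (82 - 67.9) / 11.2
z = 14.1 / 11.2
z = 1.2589
T-score = T = 50 + 10z
Carry z at full precision (z = 14.1 / 11.2) into the conversion:
T-score = 50 + 10 * (14.1 / 11.2) = 50 + 141 / 11.2
T-score = 50 + 12.5893
T-score = 62.5893

62.5893


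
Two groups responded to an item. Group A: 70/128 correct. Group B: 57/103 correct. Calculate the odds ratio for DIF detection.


Odds_A = 70/58 = 1.2069
Odds_B = 57/46 = 1.2391
OR = Odds_A / Odds_B = 1.2069 / 1.2391
Exactly, OR = (70 * 46) / (58 * 57) = 3220 / 3306
OR = 0.974

0.974


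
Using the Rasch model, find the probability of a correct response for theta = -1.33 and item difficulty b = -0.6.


theta - b = -1.33 - -0.6 = -0.73
exp(-(theta - b)) = exp(0.73) = 2.0751
P = 1 / (1 + 2.0751)
P = 0.3252

0.3252


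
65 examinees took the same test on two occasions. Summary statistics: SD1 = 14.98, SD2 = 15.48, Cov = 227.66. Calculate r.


r = cov(X,Y) / (SD_X * SD_Y)
r = 227.66 / (14.98 * 15.48)
r = 227.66 / 231.8904
r = 0.9818

0.9818


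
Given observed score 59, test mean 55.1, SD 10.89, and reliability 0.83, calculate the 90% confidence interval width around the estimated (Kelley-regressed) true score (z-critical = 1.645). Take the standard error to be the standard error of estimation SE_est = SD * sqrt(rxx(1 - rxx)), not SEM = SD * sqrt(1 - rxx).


True score estimate = 0.83*59 + 0.17*55.1 = 58.337
SE_est = SD * sqrt(rxx * (1 - rxx)) = 10.89 * sqrt(0.83 * 0.17) = 10.89 * sqrt(0.1411) = 4.090641
CI = T_est +/- z * SE_est, so width = 2 * z * SE_est = 2 * 1.645 * 4.090641
Width = 13.4582

13.4582


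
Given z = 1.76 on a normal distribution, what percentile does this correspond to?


CDF(z) = 0.5 * (1 + erf(z/sqrt(2)))
erf(1.2445) = 0.9216
CDF = 0.9608
Percentile rank = 0.9608 * 100 = 96.08

96.08


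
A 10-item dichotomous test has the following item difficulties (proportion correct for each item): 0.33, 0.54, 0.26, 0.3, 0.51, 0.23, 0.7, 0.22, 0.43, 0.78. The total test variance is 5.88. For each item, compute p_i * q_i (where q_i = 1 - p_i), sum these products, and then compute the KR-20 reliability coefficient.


For each item, compute p_i * q_i:
  Item 1: 0.33 * 0.67 = 0.2211
  Item 2: 0.54 * 0.46 = 0.2484
  Item 3: 0.26 * 0.74 = 0.1924
  Item 4: 0.3 * 0.7 = 0.21
  Item 5: 0.51 * 0.49 = 0.2499
  Item 6: 0.23 * 0.77 = 0.1771
  Item 7: 0.7 * 0.3 = 0.21
  Item 8: 0.22 * 0.78 = 0.1716
  Item 9: 0.43 * 0.57 = 0.2451
  Item 10: 0.78 * 0.22 = 0.1716
Sum(p_i * q_i) = 0.2211 + 0.2484 + 0.1924 + 0.21 + 0.2499 + 0.1771 + 0.21 + 0.1716 + 0.2451 + 0.1716 = 2.0972
KR-20 = (k/(k-1)) * (1 - Sum(p_i*q_i) / Var_total)
= (10/9) * (1 - 2.0972/5.88)
= 1.1111 * 0.6433
KR-20 = 0.7148

0.7148


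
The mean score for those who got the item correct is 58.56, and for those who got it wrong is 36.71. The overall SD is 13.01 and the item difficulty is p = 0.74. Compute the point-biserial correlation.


q = 1 - p = 0.26
rpb = ((M1 - M0) / SD) * sqrt(p * q)
rpb = ((58.56 - 36.71) / 13.01) * sqrt(0.74 * 0.26)
rpb = 0.7367

0.7367


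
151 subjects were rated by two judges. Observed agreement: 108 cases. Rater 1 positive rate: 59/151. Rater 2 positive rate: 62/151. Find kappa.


P_o = 108/151 = 0.715232
P_e = (59*62 + 92*89) / 22801 = 0.519539
kappa = (P_o - P_e) / (1 - P_e)
kappa = (0.715232 - 0.519539) / (1 - 0.519539)
kappa = 0.4073

0.4073


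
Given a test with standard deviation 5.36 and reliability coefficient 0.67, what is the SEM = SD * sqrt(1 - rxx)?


SEM = SD * sqrt(1 - rxx)
SEM = 5.36 * sqrt(1 - 0.67)
SEM = 5.36 * sqrt(0.33) = 5.36 * 0.574456
SEM = 3.0791

3.0791


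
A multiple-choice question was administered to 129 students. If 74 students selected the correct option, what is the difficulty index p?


Item difficulty p = number correct / total examinees
p = 74 / 129
p = 0.5736

0.5736


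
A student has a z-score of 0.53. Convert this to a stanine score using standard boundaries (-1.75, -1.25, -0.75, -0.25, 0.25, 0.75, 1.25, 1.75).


Stanine boundaries: [-1.75, -1.25, -0.75, -0.25, 0.25, 0.75, 1.25, 1.75]
z = 0.53
Check each boundary:
  z >= -1.75 -> could be stanine 2
  z >= -1.25 -> could be stanine 3
  z >= -0.75 -> could be stanine 4
  z >= -0.25 -> could be stanine 5
  z >= 0.25 -> could be stanine 6
  z < 0.75
  z < 1.25
  z < 1.75
Highest qualifying boundary gives stanine = 6

6


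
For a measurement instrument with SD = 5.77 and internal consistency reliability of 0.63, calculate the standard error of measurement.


SEM = SD * sqrt(1 - rxx)
SEM = 5.77 * sqrt(1 - 0.63)
SEM = 5.77 * sqrt(0.37) = 5.77 * 0.608276
SEM = 3.5098

3.5098


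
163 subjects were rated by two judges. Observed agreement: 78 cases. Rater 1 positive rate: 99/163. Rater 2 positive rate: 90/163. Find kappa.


P_o = 78/163 = 0.478528
P_e = (99*90 + 64*73) / 26569 = 0.511197
kappa = (P_o - P_e) / (1 - P_e)
kappa = (0.478528 - 0.511197) / (1 - 0.511197)
kappa = -0.0668

-0.0668


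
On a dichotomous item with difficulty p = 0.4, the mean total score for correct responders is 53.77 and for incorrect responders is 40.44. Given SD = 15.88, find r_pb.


q = 1 - p = 0.6
rpb = ((M1 - M0) / SD) * sqrt(p * q)
rpb = ((53.77 - 40.44) / 15.88) * sqrt(0.4 * 0.6)
rpb = 0.4112

0.4112


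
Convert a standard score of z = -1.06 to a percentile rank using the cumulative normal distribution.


CDF(z) = 0.5 * (1 + erf(z/sqrt(2)))
erf(-0.7495) = -0.7109
CDF = 0.1446
Percentile rank = 0.1446 * 100 = 14.46

14.46


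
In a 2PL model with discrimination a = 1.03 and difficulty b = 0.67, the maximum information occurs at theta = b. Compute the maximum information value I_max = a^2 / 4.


For 2PL, max info at theta = b = 0.67
I_max = a^2 / 4 = 1.03^2 / 4
= 1.0609 / 4
I_max = 0.2652

0.2652


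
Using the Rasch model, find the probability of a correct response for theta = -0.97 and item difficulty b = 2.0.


theta - b = -0.97 - 2.0 = -2.97
exp(-(theta - b)) = exp(2.97) = 19.4919
P = 1 / (1 + 19.4919)
P = 0.0488

0.0488


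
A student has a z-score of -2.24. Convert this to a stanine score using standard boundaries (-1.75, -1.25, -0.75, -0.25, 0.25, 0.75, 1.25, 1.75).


Stanine boundaries: [-1.75, -1.25, -0.75, -0.25, 0.25, 0.75, 1.25, 1.75]
z = -2.24
Check each boundary:
  z < -1.75
  z < -1.25
  z < -0.75
  z < -0.25
  z < 0.25
  z < 0.75
  z < 1.25
  z < 1.75
Highest qualifying boundary gives stanine = 1

1


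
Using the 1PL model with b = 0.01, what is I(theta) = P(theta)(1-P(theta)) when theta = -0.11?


P = 1/(1+exp(-(-0.11-0.01))) = 0.47
I = P*(1-P) = 0.47 * 0.53
I = 0.2491

0.2491


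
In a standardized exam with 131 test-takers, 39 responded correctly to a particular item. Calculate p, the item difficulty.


Item difficulty p = number correct / total examinees
p = 39 / 131
p = 0.2977

0.2977


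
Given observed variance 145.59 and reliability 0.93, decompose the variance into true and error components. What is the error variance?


var_true = rxx * var_obs = 0.93 * 145.59 = 135.3987
var_error = var_obs - var_true
var_error = 145.59 - 135.3987
var_error = 10.1913

10.1913


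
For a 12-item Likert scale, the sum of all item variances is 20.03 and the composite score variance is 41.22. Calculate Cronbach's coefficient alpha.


alpha = (k/(k-1)) * (1 - sum(si^2)/s_total^2)
= (12/11) * (1 - 20.03/41.22)
alpha = 0.5608

0.5608


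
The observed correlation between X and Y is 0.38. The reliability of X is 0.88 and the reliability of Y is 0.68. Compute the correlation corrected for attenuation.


r_corrected = rxy / sqrt(rxx * ryy)
= 0.38 / sqrt(0.88 * 0.68)
= 0.38 / sqrt(0.5984)
= 0.38 / 0.773563
r_corrected = 0.4912

0.4912


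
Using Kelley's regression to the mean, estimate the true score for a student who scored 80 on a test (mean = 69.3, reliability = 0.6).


T_est = rxx * X + (1 - rxx) * mean
T_est = 0.6 * 80 + 0.4 * 69.3
T_est = 48.0 + 27.72
T_est = 75.72

75.72


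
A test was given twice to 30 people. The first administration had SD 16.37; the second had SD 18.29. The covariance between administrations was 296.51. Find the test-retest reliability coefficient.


r = cov(X,Y) / (SD_X * SD_Y)
r = 296.51 / (16.37 * 18.29)
r = 296.51 / 299.4073
r = 0.9903

0.9903


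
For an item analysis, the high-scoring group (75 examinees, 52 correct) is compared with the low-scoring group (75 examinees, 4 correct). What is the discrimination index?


p_upper = 52/75 = 0.6933
p_lower = 4/75 = 0.0533
D = 0.6933 - 0.0533 = 0.64

0.64


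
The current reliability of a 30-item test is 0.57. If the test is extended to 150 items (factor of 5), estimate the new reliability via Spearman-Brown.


r_new = (n * rxx) / (1 + (n-1) * rxx)
r_new = (5 * 0.57) / (1 + 4 * 0.57)
r_new = 2.85 / 3.28
r_new = 0.8689

0.8689


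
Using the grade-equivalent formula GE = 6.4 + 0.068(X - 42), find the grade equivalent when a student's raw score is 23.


raw - median = 23 - 42 = -19
slope * diff = 0.068 * -19 = -1.292
GE = 6.4 + -1.292
GE = 5.108

5.108


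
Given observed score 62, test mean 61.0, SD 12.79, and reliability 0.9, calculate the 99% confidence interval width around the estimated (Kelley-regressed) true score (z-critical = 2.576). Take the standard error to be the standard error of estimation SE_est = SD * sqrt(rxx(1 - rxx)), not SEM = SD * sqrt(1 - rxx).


True score estimate = 0.9*62 + 0.1*61.0 = 61.9
SE_est = SD * sqrt(rxx * (1 - rxx)) = 12.79 * sqrt(0.9 * 0.1) = 12.79 * sqrt(0.09) = 3.837
CI = T_est +/- z * SE_est, so width = 2 * z * SE_est = 2 * 2.576 * 3.837
Width = 19.7682

19.7682


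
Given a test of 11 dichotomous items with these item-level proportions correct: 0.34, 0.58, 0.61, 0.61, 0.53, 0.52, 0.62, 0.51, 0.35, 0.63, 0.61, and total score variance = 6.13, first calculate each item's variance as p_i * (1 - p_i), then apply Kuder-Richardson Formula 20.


For each item, compute p_i * q_i:
  Item 1: 0.34 * 0.66 = 0.2244
  Item 2: 0.58 * 0.42 = 0.2436
  Item 3: 0.61 * 0.39 = 0.2379
  Item 4: 0.61 * 0.39 = 0.2379
  Item 5: 0.53 * 0.47 = 0.2491
  Item 6: 0.52 * 0.48 = 0.2496
  Item 7: 0.62 * 0.38 = 0.2356
  Item 8: 0.51 * 0.49 = 0.2499
  Item 9: 0.35 * 0.65 = 0.2275
  Item 10: 0.63 * 0.37 = 0.2331
  Item 11: 0.61 * 0.39 = 0.2379
Sum(p_i * q_i) = 0.2244 + 0.2436 + 0.2379 + 0.2379 + 0.2491 + 0.2496 + 0.2356 + 0.2499 + 0.2275 + 0.2331 + 0.2379 = 2.6265
KR-20 = (k/(k-1)) * (1 - Sum(p_i*q_i) / Var_total)
= (11/10) * (1 - 2.6265/6.13)
= 1.1 * 0.5715
KR-20 = 0.6287

0.6287


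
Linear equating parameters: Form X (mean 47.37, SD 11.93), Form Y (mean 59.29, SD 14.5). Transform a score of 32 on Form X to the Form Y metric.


slope = SD_Y / SD_X = 14.5 / 11.93 ~ 1.2154
intercept = mean_Y - slope * mean_X = 59.29 - (14.5 / 11.93) * 47.37 ~ 1.7154
Y = slope * X + intercept. To avoid rounding drift from the rounded slope/intercept, evaluate the equivalent form Y = mean_Y + SD_Y * (X - mean_X) / SD_X at full precision:
Y = 59.29 + 14.5 * (32 - 47.37) / 11.93
Y = 59.29 - 14.5 * 15.37 / 11.93
Y = 59.29 - 222.865 / 11.93
Y = 59.29 - 18.6811
Y = 40.6089

40.6089


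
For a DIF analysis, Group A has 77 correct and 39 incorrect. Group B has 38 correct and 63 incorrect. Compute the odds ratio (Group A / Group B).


Odds_A = 77/39 = 1.9744
Odds_B = 38/63 = 0.6032
OR = Odds_A / Odds_B = 1.9744 / 0.6032
Exactly, OR = (77 * 63) / (39 * 38) = 4851 / 1482
OR = 3.2733

3.2733


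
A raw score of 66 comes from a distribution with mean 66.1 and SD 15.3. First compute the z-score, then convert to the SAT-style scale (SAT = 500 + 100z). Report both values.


z = (X - mean) / SD = (66 - 66.1) / 15.3
z = -0.1 / 15.3
z = -0.0065
SAT-scale = SAT = 500 + 100z
Carry z at full precision (z = -0.1 / 15.3) into the conversion:
SAT-scale = 500 + 100 * (-0.1 / 15.3) = 500 + -10 / 15.3
SAT-scale = 500 + -0.6536
SAT-scale = 499.3464

499.3464


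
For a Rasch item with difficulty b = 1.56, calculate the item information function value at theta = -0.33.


P = 1/(1+exp(-(-0.33-1.56))) = 0.1312
I = P*(1-P) = 0.1312 * 0.8688
I = 0.114

0.114


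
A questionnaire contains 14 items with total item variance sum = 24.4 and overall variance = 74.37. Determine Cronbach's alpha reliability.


alpha = (k/(k-1)) * (1 - sum(si^2)/s_total^2)
= (14/13) * (1 - 24.4/74.37)
alpha = 0.7236

0.7236


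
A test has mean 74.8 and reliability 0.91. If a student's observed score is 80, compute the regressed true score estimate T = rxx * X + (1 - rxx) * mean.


T_est = rxx * X + (1 - rxx) * mean
T_est = 0.91 * 80 + 0.09 * 74.8
T_est = 72.8 + 6.732
T_est = 79.532

79.532


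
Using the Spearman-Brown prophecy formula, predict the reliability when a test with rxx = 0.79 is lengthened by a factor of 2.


r_new = (n * rxx) / (1 + (n-1) * rxx)
r_new = (2 * 0.79) / (1 + 1 * 0.79)
r_new = 1.58 / 1.79
r_new = 0.8827

0.8827


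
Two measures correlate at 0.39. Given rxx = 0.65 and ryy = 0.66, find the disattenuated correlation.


r_corrected = rxy / sqrt(rxx * ryy)
= 0.39 / sqrt(0.65 * 0.66)
= 0.39 / sqrt(0.429)
= 0.39 / 0.654981
r_corrected = 0.5954

0.5954


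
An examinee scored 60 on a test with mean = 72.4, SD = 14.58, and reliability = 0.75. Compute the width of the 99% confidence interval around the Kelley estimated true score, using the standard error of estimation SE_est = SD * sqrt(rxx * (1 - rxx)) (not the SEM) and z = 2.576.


True score estimate = 0.75*60 + 0.25*72.4 = 63.1
SE_est = SD * sqrt(rxx * (1 - rxx)) = 14.58 * sqrt(0.75 * 0.25) = 14.58 * sqrt(0.1875) = 6.313325
CI = T_est +/- z * SE_est, so width = 2 * z * SE_est = 2 * 2.576 * 6.313325
Width = 32.5263

32.5263


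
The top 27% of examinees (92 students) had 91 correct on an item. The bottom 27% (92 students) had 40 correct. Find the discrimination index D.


p_upper = 91/92 = 0.9891
p_lower = 40/92 = 0.4348
D = 0.9891 - 0.4348 = 0.5543

0.5543


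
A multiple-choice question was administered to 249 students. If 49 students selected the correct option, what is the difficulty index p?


Item difficulty p = number correct / total examinees
p = 49 / 249
p = 0.1968

0.1968


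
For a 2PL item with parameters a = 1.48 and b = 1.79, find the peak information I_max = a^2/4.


For 2PL, max info at theta = b = 1.79
I_max = a^2 / 4 = 1.48^2 / 4
= 2.1904 / 4
I_max = 0.5476

0.5476


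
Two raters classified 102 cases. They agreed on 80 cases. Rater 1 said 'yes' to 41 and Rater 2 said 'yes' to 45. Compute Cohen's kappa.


P_o = 80/102 = 0.784314
P_e = (41*45 + 61*57) / 10404 = 0.511534
kappa = (P_o - P_e) / (1 - P_e)
kappa = (0.784314 - 0.511534) / (1 - 0.511534)
kappa = 0.5584

0.5584


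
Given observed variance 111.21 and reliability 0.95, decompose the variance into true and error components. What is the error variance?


var_true = rxx * var_obs = 0.95 * 111.21 = 105.6495
var_error = var_obs - var_true
var_error = 111.21 - 105.6495
var_error = 5.5605

5.5605


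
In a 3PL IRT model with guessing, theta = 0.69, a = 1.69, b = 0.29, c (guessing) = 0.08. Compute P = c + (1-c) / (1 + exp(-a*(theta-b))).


logit = 1.69*(0.69 - 0.29) = 0.676
P* = 1/(1 + exp(-0.676)) = 0.6628
P = 0.08 + (1 - 0.08) * 0.6628
P = 0.6898

0.6898


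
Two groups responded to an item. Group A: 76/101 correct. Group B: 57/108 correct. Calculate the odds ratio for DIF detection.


Odds_A = 76/25 = 3.04
Odds_B = 57/51 = 1.1176
OR = Odds_A / Odds_B = 3.04 / 1.1176
Exactly, OR = (76 * 51) / (25 * 57) = 3876 / 1425
OR = 2.72

2.72


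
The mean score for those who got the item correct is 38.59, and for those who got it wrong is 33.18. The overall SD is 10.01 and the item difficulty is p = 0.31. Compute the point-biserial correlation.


q = 1 - p = 0.69
rpb = ((M1 - M0) / SD) * sqrt(p * q)
rpb = ((38.59 - 33.18) / 10.01) * sqrt(0.31 * 0.69)
rpb = 0.25

0.25


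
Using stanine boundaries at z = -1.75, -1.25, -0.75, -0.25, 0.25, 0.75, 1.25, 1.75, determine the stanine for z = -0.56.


Stanine boundaries: [-1.75, -1.25, -0.75, -0.25, 0.25, 0.75, 1.25, 1.75]
z = -0.56
Check each boundary:
  z >= -1.75 -> could be stanine 2
  z >= -1.25 -> could be stanine 3
  z >= -0.75 -> could be stanine 4
  z < -0.25
  z < 0.25
  z < 0.75
  z < 1.25
  z < 1.75
Highest qualifying boundary gives stanine = 4

4


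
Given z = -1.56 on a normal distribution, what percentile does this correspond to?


CDF(z) = 0.5 * (1 + erf(z/sqrt(2)))
erf(-1.1031) = -0.8812
CDF = 0.0594
Percentile rank = 0.0594 * 100 = 5.94

5.94


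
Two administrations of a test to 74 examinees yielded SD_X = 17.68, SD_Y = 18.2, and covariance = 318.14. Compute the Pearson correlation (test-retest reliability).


r = cov(X,Y) / (SD_X * SD_Y)
r = 318.14 / (17.68 * 18.2)
r = 318.14 / 321.776
r = 0.9887

0.9887


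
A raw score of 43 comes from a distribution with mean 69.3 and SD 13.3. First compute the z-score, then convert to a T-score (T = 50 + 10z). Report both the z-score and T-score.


z = (X - mean) / SD = (43 - 69.3) / 13.3
z = -26.3 / 13.3
z = -1.9774
T-score = T = 50 + 10z
Carry z at full precision (z = -26.3 / 13.3) into the conversion:
T-score = 50 + 10 * (-26.3 / 13.3) = 50 + -263 / 13.3
T-score = 50 + -19.7744
T-score = 30.2256

30.2256


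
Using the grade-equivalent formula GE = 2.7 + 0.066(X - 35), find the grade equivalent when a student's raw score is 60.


raw - median = 60 - 35 = 25
slope * diff = 0.066 * 25 = 1.65
GE = 2.7 + 1.65
GE = 4.35

4.35


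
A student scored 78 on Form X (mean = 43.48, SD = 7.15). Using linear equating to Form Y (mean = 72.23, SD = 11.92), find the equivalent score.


slope = SD_Y / SD_X = 11.92 / 7.15 ~ 1.6671
intercept = mean_Y - slope * mean_X = 72.23 - (11.92 / 7.15) * 43.48 ~ -0.2569
Y = slope * X + intercept. To avoid rounding drift from the rounded slope/intercept, evaluate the equivalent form Y = mean_Y + SD_Y * (X - mean_X) / SD_X at full precision:
Y = 72.23 + 11.92 * (78 - 43.48) / 7.15
Y = 72.23 + 11.92 * 34.52 / 7.15
Y = 72.23 + 411.4784 / 7.15
Y = 72.23 + 57.5494
Y = 129.7794

129.7794


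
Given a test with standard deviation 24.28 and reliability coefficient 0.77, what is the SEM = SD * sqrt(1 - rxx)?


SEM = SD * sqrt(1 - rxx)
SEM = 24.28 * sqrt(1 - 0.77)
SEM = 24.28 * sqrt(0.23) = 24.28 * 0.479583
SEM = 11.6443

11.6443


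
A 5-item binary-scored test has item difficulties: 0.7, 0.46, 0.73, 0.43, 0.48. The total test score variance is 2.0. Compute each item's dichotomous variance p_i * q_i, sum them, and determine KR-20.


For each item, compute p_i * q_i:
  Item 1: 0.7 * 0.3 = 0.21
  Item 2: 0.46 * 0.54 = 0.2484
  Item 3: 0.73 * 0.27 = 0.1971
  Item 4: 0.43 * 0.57 = 0.2451
  Item 5: 0.48 * 0.52 = 0.2496
Sum(p_i * q_i) = 0.21 + 0.2484 + 0.1971 + 0.2451 + 0.2496 = 1.1502
KR-20 = (k/(k-1)) * (1 - Sum(p_i*q_i) / Var_total)
= (5/4) * (1 - 1.1502/2.0)
= 1.25 * 0.4249
KR-20 = 0.5311

0.5311


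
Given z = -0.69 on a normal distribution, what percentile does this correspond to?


CDF(z) = 0.5 * (1 + erf(z/sqrt(2)))
erf(-0.4879) = -0.5098
CDF = 0.2451
Percentile rank = 0.2451 * 100 = 24.51

24.51
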